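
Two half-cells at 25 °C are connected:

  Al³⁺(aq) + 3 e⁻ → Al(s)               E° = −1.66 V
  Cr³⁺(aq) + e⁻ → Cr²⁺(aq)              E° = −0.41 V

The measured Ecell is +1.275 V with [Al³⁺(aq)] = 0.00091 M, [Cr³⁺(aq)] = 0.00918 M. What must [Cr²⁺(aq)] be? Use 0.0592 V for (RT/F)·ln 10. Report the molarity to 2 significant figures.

Cr³⁺/Cr²⁺ is the cathode (higher E°); E°cell = −0.41 − (−1.66) = +1.25 V with n = 3.
Since E = E° − (0.0592/n)·log Q, log Q = n(E° − E)/0.0592 = −1.267.
The balanced reaction is 3 Cr³⁺(aq) + Al(s) → 3 Cr²⁺(aq) + Al³⁺(aq), so Q = ([Cr²⁺(aq)]^3·[Al³⁺(aq)]) / [Cr³⁺(aq)]^3.
Solving for the unknown gives log [Cr²⁺(aq)] = −1.446, so [Cr²⁺(aq)] ≈ 0.036 M.

0.036 M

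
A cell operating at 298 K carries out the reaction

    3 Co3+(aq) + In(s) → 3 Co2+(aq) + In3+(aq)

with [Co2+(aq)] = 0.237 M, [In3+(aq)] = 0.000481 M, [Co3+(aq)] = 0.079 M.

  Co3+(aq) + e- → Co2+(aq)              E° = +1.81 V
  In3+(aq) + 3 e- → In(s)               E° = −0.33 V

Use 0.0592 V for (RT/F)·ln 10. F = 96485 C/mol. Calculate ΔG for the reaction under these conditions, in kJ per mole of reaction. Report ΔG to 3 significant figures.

E°cell = +1.81 − (−0.33) = +2.14 V; the balanced reaction transfers n = 3 electrons.
The reaction quotient is ([Co2+(aq)]^3·[In3+(aq)]) / [Co3+(aq)]^3 = 0.013; by Nernst, E = +2.14 − (0.0592/3)(−1.886) = +2.1772 V.
Then ΔG = −nFE = −3 × 96485 × +2.1772 J/mol = −630 kJ/mol.

−630 kJ/mol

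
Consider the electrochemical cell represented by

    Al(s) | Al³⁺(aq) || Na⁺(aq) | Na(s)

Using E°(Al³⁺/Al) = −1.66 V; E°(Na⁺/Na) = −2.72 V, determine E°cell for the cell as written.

By convention the left-hand electrode in cell notation is the anode (oxidation) and the right-hand electrode is the cathode (reduction).
E°cell = E°(right) − E°(left) = −2.72 − (−1.66) = −1.06 V.
The negative sign shows that, as written, the cell would require an external voltage to drive the reaction.

−1.06 V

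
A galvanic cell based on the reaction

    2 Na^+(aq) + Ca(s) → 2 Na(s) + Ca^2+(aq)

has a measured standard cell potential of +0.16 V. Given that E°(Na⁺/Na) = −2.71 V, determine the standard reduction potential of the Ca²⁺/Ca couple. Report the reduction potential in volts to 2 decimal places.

−2.87 V

In the reaction as written the Na⁺/Na couple is reduced (cathode) and Ca²⁺/Ca is oxidized (anode), so E°cell = E°(Na⁺/Na) − E°(Ca²⁺/Ca).
E°(Ca²⁺/Ca) = E°(cathode) − E°cell = −2.71 − (+0.16) = −2.87 V.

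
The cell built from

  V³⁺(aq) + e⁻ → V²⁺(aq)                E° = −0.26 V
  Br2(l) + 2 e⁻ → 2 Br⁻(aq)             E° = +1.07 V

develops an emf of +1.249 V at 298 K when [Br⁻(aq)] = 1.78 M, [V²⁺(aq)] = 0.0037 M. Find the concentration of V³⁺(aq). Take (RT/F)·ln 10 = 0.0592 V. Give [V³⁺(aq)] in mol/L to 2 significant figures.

0.049 M

The Br₂/Br⁻ couple has the larger reduction potential, so it is the cathode: E°cell = +1.07 − (−0.26) = +1.33 V and n = 2.
Rearranging E = E° − (0.0592/n)·log Q gives log Q = 2(+1.33 − (+1.249))/0.0592 = 2.736.
The balanced reaction is Br2(l) + 2 V²⁺(aq) → 2 Br⁻(aq) + 2 V³⁺(aq), so Q = ([Br⁻(aq)]^2·[V³⁺(aq)]^2) / [V²⁺(aq)]^2.
Isolating [V³⁺(aq)] in Q = 10^{2.736} yields log [V³⁺(aq)] = −1.314, i.e. 0.049 M.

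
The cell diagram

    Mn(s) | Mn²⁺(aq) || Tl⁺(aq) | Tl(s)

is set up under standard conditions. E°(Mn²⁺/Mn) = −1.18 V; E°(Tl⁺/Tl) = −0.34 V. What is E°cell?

By convention the left-hand electrode in cell notation is the anode (oxidation) and the right-hand electrode is the cathode (reduction).
E°cell = E°(right) − E°(left) = −0.34 − (−1.18) = +0.84 V.

+0.84 V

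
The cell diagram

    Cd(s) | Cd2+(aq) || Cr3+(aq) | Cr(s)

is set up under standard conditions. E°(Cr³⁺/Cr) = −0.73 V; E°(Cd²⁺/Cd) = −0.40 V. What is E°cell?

−0.33 V

By convention the left-hand electrode in cell notation is the anode (oxidation) and the right-hand electrode is the cathode (reduction).
E°cell = E°(right) − E°(left) = −0.73 − (−0.40) = −0.33 V.
The negative sign shows that, as written, the cell would require an external voltage to drive the reaction.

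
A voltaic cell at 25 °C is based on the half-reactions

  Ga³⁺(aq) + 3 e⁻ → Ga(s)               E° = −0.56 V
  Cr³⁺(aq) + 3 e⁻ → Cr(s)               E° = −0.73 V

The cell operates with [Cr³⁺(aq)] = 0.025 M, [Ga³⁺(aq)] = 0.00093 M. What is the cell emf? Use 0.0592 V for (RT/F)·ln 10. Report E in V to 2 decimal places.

+0.14 V

Ga³⁺/Ga is reduced (cathode, E° = −0.56 V) and Cr³⁺/Cr is oxidized (anode).
The standard potential is −0.56 − (−0.73) = +0.17 V and the balanced reaction transfers n = 3 electrons.
For the overall reaction Ga³⁺(aq) + Cr(s) → Ga(s) + Cr³⁺(aq), Q = [Cr³⁺(aq)] / [Ga³⁺(aq)] = 26.9, giving log Q = 1.429.
Applying E = E° − (RT ln10/nF)·log Q gives +0.17 − (0.0592/3)(1.429) = +0.14 V.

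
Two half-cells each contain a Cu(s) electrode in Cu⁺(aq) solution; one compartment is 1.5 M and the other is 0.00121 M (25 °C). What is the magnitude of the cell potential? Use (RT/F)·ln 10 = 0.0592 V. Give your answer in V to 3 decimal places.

For a concentration cell E°cell = 0, since both electrodes use the same couple.
The compartment with the higher Cu⁺(aq) concentration (1.5 M) acts as the cathode; ions are reduced there and produced at the dilute (0.00121 M) anode.
With n = 1, Ecell = −(0.0592/1)·log([dilute]/[conc]) = −(0.0592/1)·log(0.00121/1.5) = +0.183 V.

0.183 V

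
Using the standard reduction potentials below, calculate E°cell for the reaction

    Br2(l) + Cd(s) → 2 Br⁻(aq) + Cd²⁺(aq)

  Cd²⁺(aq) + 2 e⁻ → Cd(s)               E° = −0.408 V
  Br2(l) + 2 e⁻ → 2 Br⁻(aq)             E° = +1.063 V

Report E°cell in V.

+1.471 V

In the reaction as written, Br2(l) is reduced (cathode) and Cd²⁺(aq) is produced by oxidation at the anode.
E°cell = E°(cathode) − E°(anode) = +1.063 − (−0.408) = +1.471 V.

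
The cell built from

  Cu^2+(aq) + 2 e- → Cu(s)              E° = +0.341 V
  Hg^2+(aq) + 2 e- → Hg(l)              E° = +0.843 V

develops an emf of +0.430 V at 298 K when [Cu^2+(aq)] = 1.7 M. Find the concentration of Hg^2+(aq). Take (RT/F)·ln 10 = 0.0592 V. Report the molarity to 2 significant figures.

0.0063 M

With Hg²⁺/Hg at the cathode and Cu²⁺/Cu at the anode, E°cell = +0.843 − (+0.341) = +0.502 V (n = 2).
Since E = E° − (0.0592/n)·log Q, log Q = n(E° − E)/0.0592 = 2.432.
The balanced reaction is Hg^2+(aq) + Cu(s) → Hg(l) + Cu^2+(aq), so Q = [Cu^2+(aq)] / [Hg^2+(aq)].
Isolating [Hg^2+(aq)] in Q = 10^{2.432} yields log [Hg^2+(aq)] = −2.202, i.e. 0.0063 M.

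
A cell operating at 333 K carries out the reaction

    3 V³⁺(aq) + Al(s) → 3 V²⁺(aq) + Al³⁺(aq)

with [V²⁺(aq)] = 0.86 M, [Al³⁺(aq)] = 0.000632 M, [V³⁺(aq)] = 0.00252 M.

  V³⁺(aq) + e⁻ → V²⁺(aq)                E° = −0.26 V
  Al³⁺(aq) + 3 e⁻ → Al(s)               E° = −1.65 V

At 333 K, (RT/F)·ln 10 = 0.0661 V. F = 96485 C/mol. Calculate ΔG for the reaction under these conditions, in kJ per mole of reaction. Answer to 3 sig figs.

With V³⁺/V²⁺ reduced at the cathode, E°cell = −0.26 − (−1.65) = +1.39 V and n = 3.
Q = ([V²⁺(aq)]^3·[Al³⁺(aq)]) / [V³⁺(aq)]^3 = 2.51×10^4, so log Q = 4.400 and E = +1.39 − (0.0661/3)(4.400) = +1.2931 V.
Then ΔG = −nFE = −3 × 96485 × +1.2931 J/mol = −374 kJ/mol.

−374 kJ/mol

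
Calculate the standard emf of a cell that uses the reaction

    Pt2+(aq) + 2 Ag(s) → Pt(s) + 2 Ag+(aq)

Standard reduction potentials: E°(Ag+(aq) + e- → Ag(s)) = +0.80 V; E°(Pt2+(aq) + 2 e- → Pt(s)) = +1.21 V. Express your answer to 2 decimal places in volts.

+0.41 V

In the reaction as written, Pt2+(aq) is reduced (cathode) and Ag+(aq) is produced by oxidation at the anode.
E°cell = E°(cathode) − E°(anode) = +1.21 − (+0.80) = +0.41 V.
The positive value indicates the reaction is spontaneous as written.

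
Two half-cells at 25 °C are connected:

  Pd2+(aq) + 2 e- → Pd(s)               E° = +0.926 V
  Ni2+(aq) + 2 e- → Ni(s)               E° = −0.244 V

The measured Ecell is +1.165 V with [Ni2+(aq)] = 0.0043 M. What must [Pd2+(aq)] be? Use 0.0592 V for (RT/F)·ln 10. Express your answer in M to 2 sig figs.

The Pd²⁺/Pd couple has the larger reduction potential, so it is the cathode: E°cell = +0.926 − (−0.244) = +1.170 V and n = 2.
Since E = E° − (0.0592/n)·log Q, log Q = n(E° − E)/0.0592 = 0.169.
The balanced reaction is Pd2+(aq) + Ni(s) → Pd(s) + Ni2+(aq), so Q = [Ni2+(aq)] / [Pd2+(aq)].
Isolating [Pd2+(aq)] in Q = 10^{0.169} yields log [Pd2+(aq)] = −2.536, i.e. 0.0029 M.

0.0029 M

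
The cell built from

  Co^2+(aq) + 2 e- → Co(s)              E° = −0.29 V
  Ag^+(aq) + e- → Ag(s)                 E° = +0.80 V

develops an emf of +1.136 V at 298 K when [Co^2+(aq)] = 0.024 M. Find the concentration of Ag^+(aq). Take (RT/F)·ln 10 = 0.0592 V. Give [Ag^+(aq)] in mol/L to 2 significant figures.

0.93 M

The Ag⁺/Ag couple has the larger reduction potential, so it is the cathode: E°cell = +0.80 − (−0.29) = +1.09 V and n = 2.
Rearranging E = E° − (0.0592/n)·log Q gives log Q = 2(+1.09 − (+1.136))/0.0592 = −1.554.
The balanced reaction is 2 Ag^+(aq) + Co(s) → 2 Ag(s) + Co^2+(aq), so Q = [Co^2+(aq)] / [Ag^+(aq)]^2.
Solving for the unknown gives log [Ag^+(aq)] = −0.033, so [Ag^+(aq)] ≈ 0.93 M.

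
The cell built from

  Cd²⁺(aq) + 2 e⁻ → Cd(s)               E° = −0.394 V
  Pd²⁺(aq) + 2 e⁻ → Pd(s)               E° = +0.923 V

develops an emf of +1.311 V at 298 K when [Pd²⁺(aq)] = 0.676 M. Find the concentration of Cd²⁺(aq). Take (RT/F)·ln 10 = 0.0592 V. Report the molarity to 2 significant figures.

The Pd²⁺/Pd couple has the larger reduction potential, so it is the cathode: E°cell = +0.923 − (−0.394) = +1.317 V and n = 2.
From the Nernst equation, log Q = n(E° − E)/0.0592 = 2·(+1.317 − (+1.311))/0.0592 = 0.203.
For Pd²⁺(aq) + Cd(s) → Pd(s) + Cd²⁺(aq), the reaction quotient is Q = [Cd²⁺(aq)] / [Pd²⁺(aq)].
Substituting the known concentrations and solving, log [Cd²⁺(aq)] = 0.033 and [Cd²⁺(aq)] = 1.1 M.

1.1 M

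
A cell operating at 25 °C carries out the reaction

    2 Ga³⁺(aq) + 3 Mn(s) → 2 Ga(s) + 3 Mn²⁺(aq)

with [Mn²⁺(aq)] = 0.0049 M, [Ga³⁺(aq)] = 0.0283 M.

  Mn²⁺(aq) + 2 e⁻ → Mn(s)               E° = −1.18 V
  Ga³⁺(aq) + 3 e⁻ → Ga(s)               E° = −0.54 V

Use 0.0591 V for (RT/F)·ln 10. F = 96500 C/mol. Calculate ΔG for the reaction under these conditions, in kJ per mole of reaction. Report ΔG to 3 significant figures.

The standard cell potential is −0.54 − (−1.18) = +0.64 V, with n = 6 electrons in the balanced equation.
The reaction quotient is [Mn²⁺(aq)]^3 / [Ga³⁺(aq)]^2 = 0.000147; by Nernst, E = +0.64 − (0.0591/6)(−3.833) = +0.6778 V.
Then ΔG = −nFE = −6 × 96500 × +0.6778 J/mol = −392 kJ/mol.

−392 kJ/mol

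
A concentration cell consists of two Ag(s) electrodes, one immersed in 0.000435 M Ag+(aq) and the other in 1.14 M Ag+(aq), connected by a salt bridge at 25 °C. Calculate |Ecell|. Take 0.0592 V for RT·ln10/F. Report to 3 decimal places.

0.202 V

For a concentration cell E°cell = 0, since both electrodes use the same couple.
The compartment with the higher Ag+(aq) concentration (1.14 M) acts as the cathode; ions are reduced there and produced at the dilute (0.000435 M) anode.
With n = 1, Ecell = −(0.0592/1)·log([dilute]/[conc]) = −(0.0592/1)·log(0.000435/1.14) = +0.202 V.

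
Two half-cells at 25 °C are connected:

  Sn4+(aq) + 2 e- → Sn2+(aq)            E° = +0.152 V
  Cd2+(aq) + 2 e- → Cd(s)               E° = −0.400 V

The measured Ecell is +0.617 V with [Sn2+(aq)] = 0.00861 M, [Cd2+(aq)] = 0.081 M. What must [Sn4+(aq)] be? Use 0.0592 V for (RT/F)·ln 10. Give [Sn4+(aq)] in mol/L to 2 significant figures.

With Sn⁴⁺/Sn²⁺ at the cathode and Cd²⁺/Cd at the anode, E°cell = +0.152 − (−0.400) = +0.552 V (n = 2).
From the Nernst equation, log Q = n(E° − E)/0.0592 = 2·(+0.552 − (+0.617))/0.0592 = −2.196.
Balancing electrons gives Sn4+(aq) + Cd(s) → Sn2+(aq) + Cd2+(aq); thus Q = ([Sn2+(aq)]·[Cd2+(aq)]) / [Sn4+(aq)].
Isolating [Sn4+(aq)] in Q = 10^{−2.196} yields log [Sn4+(aq)] = −0.961, i.e. 0.11 M.

0.11 M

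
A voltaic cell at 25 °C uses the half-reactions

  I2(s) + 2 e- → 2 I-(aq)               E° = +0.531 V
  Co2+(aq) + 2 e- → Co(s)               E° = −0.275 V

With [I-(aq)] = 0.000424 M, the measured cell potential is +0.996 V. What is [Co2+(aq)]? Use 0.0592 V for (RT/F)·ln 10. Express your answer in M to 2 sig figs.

2.1 M

The I₂/I⁻ couple has the larger reduction potential, so it is the cathode: E°cell = +0.531 − (−0.275) = +0.806 V and n = 2.
Rearranging E = E° − (0.0592/n)·log Q gives log Q = 2(+0.806 − (+0.996))/0.0592 = −6.419.
The balanced reaction is I2(s) + Co(s) → 2 I-(aq) + Co2+(aq), so Q = [I-(aq)]^2·[Co2+(aq)].
Isolating [Co2+(aq)] in Q = 10^{−6.419} yields log [Co2+(aq)] = 0.326, i.e. 2.1 M.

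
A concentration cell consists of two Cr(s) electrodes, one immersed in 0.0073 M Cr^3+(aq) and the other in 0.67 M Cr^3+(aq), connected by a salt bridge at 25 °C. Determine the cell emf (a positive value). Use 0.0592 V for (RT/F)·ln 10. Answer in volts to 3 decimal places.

0.039 V

For a concentration cell E°cell = 0, since both electrodes use the same couple.
The compartment with the higher Cr^3+(aq) concentration (0.67 M) acts as the cathode; ions are reduced there and produced at the dilute (0.0073 M) anode.
With n = 3, Ecell = −(0.0592/3)·log([dilute]/[conc]) = −(0.0592/3)·log(0.0073/0.67) = +0.039 V.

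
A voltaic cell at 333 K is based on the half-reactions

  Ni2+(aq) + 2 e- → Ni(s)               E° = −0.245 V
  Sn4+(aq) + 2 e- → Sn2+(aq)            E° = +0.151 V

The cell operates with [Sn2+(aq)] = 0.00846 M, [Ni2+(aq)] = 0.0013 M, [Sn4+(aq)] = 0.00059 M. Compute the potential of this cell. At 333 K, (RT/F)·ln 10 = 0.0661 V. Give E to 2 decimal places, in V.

+0.45 V

Since E°(Sn⁴⁺/Sn²⁺) > E°(Ni²⁺/Ni), Sn⁴⁺/Sn²⁺ serves as the cathode.
E°cell = +0.151 − (−0.245) = +0.396 V, with n = 2 electrons transferred.
For the overall reaction Sn4+(aq) + Ni(s) → Sn2+(aq) + Ni2+(aq), Q = ([Sn2+(aq)]·[Ni2+(aq)]) / [Sn4+(aq)] = 0.0186, giving log Q = −1.730.
Applying E = E° − (RT ln10/nF)·log Q gives +0.396 − (0.0661/2)(−1.730) = +0.45 V.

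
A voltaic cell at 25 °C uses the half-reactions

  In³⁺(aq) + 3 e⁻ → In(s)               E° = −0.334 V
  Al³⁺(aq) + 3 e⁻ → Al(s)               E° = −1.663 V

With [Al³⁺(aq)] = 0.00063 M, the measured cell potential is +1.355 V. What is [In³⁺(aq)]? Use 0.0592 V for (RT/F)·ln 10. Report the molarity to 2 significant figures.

The In³⁺/In couple has the larger reduction potential, so it is the cathode: E°cell = −0.334 − (−1.663) = +1.329 V and n = 3.
From the Nernst equation, log Q = n(E° − E)/0.0592 = 3·(+1.329 − (+1.355))/0.0592 = −1.318.
The balanced reaction is In³⁺(aq) + Al(s) → In(s) + Al³⁺(aq), so Q = [Al³⁺(aq)] / [In³⁺(aq)].
Substituting the known concentrations and solving, log [In³⁺(aq)] = −1.883 and [In³⁺(aq)] = 0.013 M.

0.013 M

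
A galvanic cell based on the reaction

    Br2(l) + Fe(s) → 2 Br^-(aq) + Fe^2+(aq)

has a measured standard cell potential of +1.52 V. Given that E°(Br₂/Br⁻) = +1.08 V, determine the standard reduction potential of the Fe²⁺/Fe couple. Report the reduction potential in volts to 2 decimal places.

In the reaction as written the Br₂/Br⁻ couple is reduced (cathode) and Fe²⁺/Fe is oxidized (anode), so E°cell = E°(Br₂/Br⁻) − E°(Fe²⁺/Fe).
E°(Fe²⁺/Fe) = E°(cathode) − E°cell = +1.08 − (+1.52) = −0.44 V.

−0.44 V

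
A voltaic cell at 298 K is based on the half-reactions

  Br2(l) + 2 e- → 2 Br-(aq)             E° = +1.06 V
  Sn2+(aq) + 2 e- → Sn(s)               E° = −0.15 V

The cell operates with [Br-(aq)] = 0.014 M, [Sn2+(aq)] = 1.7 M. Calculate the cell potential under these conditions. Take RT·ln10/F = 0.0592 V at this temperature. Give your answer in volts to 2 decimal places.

The Br₂/Br⁻ couple has the more positive E°, so it is the cathode; Sn²⁺/Sn is the anode.
E°cell = +1.06 − (−0.15) = +1.21 V, with n = 2 electrons transferred.
The balanced reaction is Br2(l) + Sn(s) → 2 Br-(aq) + Sn2+(aq), so Q = [Br-(aq)]^2·[Sn2+(aq)] = 0.000333 and log Q = −3.477.
Applying E = E° − (RT ln10/nF)·log Q gives +1.21 − (0.0592/2)(−3.477) = +1.31 V.

+1.31 V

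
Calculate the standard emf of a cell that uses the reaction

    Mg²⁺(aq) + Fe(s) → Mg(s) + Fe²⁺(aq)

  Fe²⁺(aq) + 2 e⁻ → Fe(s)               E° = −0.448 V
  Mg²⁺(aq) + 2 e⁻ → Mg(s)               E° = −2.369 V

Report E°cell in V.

In the reaction as written, Mg²⁺(aq) is reduced (cathode) and Fe²⁺(aq) is produced by oxidation at the anode.
E°cell = E°(cathode) − E°(anode) = −2.369 − (−0.448) = −1.921 V.

−1.921 V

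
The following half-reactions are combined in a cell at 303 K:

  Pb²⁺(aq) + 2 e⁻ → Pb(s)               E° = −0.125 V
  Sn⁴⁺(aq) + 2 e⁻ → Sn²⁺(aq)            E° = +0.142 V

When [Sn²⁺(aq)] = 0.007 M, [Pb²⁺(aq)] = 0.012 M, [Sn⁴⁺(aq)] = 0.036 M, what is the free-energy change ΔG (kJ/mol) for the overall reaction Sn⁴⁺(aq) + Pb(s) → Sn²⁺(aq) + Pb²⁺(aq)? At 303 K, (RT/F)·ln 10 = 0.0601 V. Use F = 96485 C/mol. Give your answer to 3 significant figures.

E°cell = +0.142 − (−0.125) = +0.267 V; the balanced reaction transfers n = 2 electrons.
Q = ([Sn²⁺(aq)]·[Pb²⁺(aq)]) / [Sn⁴⁺(aq)] = 0.00233, so log Q = −2.632 and E = +0.267 − (0.0601/2)(−2.632) = +0.3461 V.
Finally ΔG = −nFE = −(2)(96485 C/mol)(+0.3461 V) = −66.8 kJ/mol.

−66.8 kJ/mol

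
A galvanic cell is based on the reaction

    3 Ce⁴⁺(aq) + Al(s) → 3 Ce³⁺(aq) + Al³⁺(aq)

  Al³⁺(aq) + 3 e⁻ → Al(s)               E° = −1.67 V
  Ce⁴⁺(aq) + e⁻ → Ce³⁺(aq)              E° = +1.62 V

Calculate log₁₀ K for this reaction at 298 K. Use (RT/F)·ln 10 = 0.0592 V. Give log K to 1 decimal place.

The Ce⁴⁺/Ce³⁺ couple is reduced (cathode); E°cell = +1.62 − (−1.67) = +3.29 V with n = 3.
At equilibrium E = 0, so log K = nE°cell / 0.0592 = (3)(+3.29) / 0.0592 = 166.7.

log K = 166.7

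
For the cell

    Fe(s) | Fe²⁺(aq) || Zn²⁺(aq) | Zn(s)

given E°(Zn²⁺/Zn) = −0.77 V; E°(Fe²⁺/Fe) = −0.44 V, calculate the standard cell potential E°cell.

By convention the left-hand electrode in cell notation is the anode (oxidation) and the right-hand electrode is the cathode (reduction).
E°cell = E°(right) − E°(left) = −0.77 − (−0.44) = −0.33 V.
The negative sign shows that, as written, the cell would require an external voltage to drive the reaction.

−0.33 V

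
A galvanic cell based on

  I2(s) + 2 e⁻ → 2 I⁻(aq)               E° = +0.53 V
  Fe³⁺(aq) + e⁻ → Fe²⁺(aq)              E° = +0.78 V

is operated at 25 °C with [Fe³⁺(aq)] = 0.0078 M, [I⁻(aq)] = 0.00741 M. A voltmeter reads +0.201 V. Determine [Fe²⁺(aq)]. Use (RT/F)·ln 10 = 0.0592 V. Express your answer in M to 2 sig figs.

0.00039 M

Fe³⁺/Fe²⁺ is the cathode (higher E°); E°cell = +0.78 − (+0.53) = +0.25 V with n = 2.
Rearranging E = E° − (0.0592/n)·log Q gives log Q = 2(+0.25 − (+0.201))/0.0592 = 1.655.
The balanced reaction is 2 Fe³⁺(aq) + 2 I⁻(aq) → 2 Fe²⁺(aq) + I2(s), so Q = [Fe²⁺(aq)]^2 / ([Fe³⁺(aq)]^2·[I⁻(aq)]^2).
Solving for the unknown gives log [Fe²⁺(aq)] = −3.411, so [Fe²⁺(aq)] ≈ 0.00039 M.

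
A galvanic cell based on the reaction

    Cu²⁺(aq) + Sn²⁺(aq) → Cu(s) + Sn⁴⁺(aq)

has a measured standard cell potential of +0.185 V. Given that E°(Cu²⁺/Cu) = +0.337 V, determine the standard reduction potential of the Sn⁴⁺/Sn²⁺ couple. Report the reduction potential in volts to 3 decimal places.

In the reaction as written the Cu²⁺/Cu couple is reduced (cathode) and Sn⁴⁺/Sn²⁺ is oxidized (anode), so E°cell = E°(Cu²⁺/Cu) − E°(Sn⁴⁺/Sn²⁺).
E°(Sn⁴⁺/Sn²⁺) = E°(cathode) − E°cell = +0.337 − (+0.185) = +0.152 V.

+0.152 V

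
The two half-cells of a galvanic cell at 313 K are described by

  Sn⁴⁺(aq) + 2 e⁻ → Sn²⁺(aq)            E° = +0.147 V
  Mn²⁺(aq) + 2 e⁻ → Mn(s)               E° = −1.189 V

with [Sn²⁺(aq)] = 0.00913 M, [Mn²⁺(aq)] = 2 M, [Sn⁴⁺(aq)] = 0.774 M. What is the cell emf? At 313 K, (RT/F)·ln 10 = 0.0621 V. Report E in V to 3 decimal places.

Since E°(Sn⁴⁺/Sn²⁺) > E°(Mn²⁺/Mn), Sn⁴⁺/Sn²⁺ serves as the cathode.
The standard potential is +0.147 − (−1.189) = +1.336 V and the balanced reaction transfers n = 2 electrons.
Balancing gives Sn⁴⁺(aq) + Mn(s) → Sn²⁺(aq) + Mn²⁺(aq); hence Q = ([Sn²⁺(aq)]·[Mn²⁺(aq)]) / [Sn⁴⁺(aq)] = 0.0236 (log Q = −1.627).
E = E° − (0.0621/n)·log Q = +1.336 − (0.0621/2)(−1.627) = +1.387 V.

+1.387 V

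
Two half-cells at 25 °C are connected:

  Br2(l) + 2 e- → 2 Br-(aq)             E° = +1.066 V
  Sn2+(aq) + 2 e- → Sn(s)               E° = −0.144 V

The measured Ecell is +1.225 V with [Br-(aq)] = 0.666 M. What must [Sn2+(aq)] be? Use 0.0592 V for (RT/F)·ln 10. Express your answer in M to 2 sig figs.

The Br₂/Br⁻ couple has the larger reduction potential, so it is the cathode: E°cell = +1.066 − (−0.144) = +1.210 V and n = 2.
Rearranging E = E° − (0.0592/n)·log Q gives log Q = 2(+1.210 − (+1.225))/0.0592 = −0.507.
For Br2(l) + Sn(s) → 2 Br-(aq) + Sn2+(aq), the reaction quotient is Q = [Br-(aq)]^2·[Sn2+(aq)].
Substituting the known concentrations and solving, log [Sn2+(aq)] = −0.154 and [Sn2+(aq)] = 0.70 M.

0.70 M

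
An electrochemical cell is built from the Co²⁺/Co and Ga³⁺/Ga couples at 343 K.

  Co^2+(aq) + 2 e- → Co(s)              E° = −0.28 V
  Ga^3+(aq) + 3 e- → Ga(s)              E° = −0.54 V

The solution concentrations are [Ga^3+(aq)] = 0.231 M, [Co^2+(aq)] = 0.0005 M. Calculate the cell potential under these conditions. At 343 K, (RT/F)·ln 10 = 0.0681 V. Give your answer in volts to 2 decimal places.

The Co²⁺/Co couple has the more positive E°, so it is the cathode; Ga³⁺/Ga is the anode.
E°cell = −0.28 − (−0.54) = +0.26 V, with n = 6 electrons transferred.
For the overall reaction 3 Co^2+(aq) + 2 Ga(s) → 3 Co(s) + 2 Ga^3+(aq), Q = [Ga^3+(aq)]^2 / [Co^2+(aq)]^3 = 4.27×10^8, giving log Q = 8.630.
E = E° − (0.0681/n)·log Q = +0.26 − (0.0681/6)(8.630) = +0.16 V.

+0.16 V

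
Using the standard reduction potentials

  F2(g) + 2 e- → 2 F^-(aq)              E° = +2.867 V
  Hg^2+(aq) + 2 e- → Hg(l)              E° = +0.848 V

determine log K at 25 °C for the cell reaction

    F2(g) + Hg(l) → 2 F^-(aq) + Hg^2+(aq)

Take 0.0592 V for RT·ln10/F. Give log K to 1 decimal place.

log K = 68.2

The F₂/F⁻ couple is reduced (cathode); E°cell = +2.867 − (+0.848) = +2.019 V with n = 2.
At equilibrium E = 0, so log K = nE°cell / 0.0592 = (2)(+2.019) / 0.0592 = 68.2.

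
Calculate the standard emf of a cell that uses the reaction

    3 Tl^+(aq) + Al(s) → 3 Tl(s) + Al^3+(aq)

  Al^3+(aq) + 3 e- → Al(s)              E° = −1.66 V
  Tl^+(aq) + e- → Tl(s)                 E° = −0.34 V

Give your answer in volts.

+1.32 V

Tl^+(aq) gains electrons, so the Tl⁺/Tl couple is the cathode; the Al³⁺/Al couple is the anode.
E°cell = E°(cathode) − E°(anode) = −0.34 − (−1.66) = +1.32 V.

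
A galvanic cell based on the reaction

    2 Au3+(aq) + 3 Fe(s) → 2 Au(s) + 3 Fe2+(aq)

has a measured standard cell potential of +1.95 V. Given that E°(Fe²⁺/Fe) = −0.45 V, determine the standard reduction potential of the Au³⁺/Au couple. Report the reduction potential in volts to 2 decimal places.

+1.50 V

In the reaction as written the Au³⁺/Au couple is reduced (cathode) and Fe²⁺/Fe is oxidized (anode), so E°cell = E°(Au³⁺/Au) − E°(Fe²⁺/Fe).
E°(Au³⁺/Au) = E°cell + E°(anode) = +1.95 + (−0.45) = +1.50 V.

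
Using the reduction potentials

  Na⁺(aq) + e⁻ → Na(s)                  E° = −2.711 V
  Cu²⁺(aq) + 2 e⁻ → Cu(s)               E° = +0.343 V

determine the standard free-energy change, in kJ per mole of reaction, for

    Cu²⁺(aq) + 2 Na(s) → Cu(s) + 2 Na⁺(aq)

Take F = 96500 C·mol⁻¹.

−589 kJ/mol

In the reaction as written Cu²⁺(aq) is reduced, so the Cu²⁺/Cu couple is the cathode and Na⁺/Na is the anode.
E°cell = +0.343 − (−2.711) = +3.054 V; balancing electrons gives n = 2.
ΔG° = −nFE°cell = −(2)(96500)(+3.054) J/mol = −589 kJ/mol.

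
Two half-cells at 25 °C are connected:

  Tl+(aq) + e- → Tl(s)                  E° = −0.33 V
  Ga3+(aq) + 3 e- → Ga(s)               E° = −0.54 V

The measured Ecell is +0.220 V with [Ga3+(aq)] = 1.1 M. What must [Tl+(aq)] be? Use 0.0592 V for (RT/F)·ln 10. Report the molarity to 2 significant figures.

The Tl⁺/Tl couple has the larger reduction potential, so it is the cathode: E°cell = −0.33 − (−0.54) = +0.21 V and n = 3.
Rearranging E = E° − (0.0592/n)·log Q gives log Q = 3(+0.21 − (+0.220))/0.0592 = −0.507.
For 3 Tl+(aq) + Ga(s) → 3 Tl(s) + Ga3+(aq), the reaction quotient is Q = [Ga3+(aq)] / [Tl+(aq)]^3.
Substituting the known concentrations and solving, log [Tl+(aq)] = 0.183 and [Tl+(aq)] = 1.5 M.

1.5 M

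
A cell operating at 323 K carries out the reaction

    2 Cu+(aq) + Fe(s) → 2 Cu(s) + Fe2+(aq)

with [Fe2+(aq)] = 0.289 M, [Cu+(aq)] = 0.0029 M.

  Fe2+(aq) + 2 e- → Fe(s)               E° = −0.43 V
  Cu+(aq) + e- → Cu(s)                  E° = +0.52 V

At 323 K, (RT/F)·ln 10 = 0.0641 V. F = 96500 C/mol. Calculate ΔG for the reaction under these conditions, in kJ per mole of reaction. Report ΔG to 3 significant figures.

E°cell = +0.52 − (−0.43) = +0.95 V; the balanced reaction transfers n = 2 electrons.
Q = [Fe2+(aq)] / [Cu+(aq)]^2 = 3.44×10^4, so log Q = 4.536 and E = +0.95 − (0.0641/2)(4.536) = +0.8046 V.
Finally ΔG = −nFE = −(2)(96500 C/mol)(+0.8046 V) = −155 kJ/mol.

−155 kJ/mol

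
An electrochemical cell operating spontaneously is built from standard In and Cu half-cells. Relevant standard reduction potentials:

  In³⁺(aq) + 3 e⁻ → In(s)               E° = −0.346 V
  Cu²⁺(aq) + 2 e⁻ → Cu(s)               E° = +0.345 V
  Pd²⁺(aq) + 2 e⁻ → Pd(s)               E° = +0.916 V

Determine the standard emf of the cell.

+0.691 V

Of the two couples in this cell, the one with the more positive reduction potential is reduced at the cathode: here that is Cu²⁺/Cu (+0.345 V); In³⁺/In (−0.346 V) is the anode.
E°cell = E°(cathode) − E°(anode) = +0.345 − (−0.346) = +0.691 V.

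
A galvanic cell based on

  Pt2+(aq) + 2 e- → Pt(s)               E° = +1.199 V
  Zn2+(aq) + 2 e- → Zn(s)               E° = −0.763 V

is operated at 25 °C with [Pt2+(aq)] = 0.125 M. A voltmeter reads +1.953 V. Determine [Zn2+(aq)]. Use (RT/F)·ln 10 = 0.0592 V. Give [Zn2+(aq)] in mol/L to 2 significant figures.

0.25 M

Pt²⁺/Pt is the cathode (higher E°); E°cell = +1.199 − (−0.763) = +1.962 V with n = 2.
Rearranging E = E° − (0.0592/n)·log Q gives log Q = 2(+1.962 − (+1.953))/0.0592 = 0.304.
For Pt2+(aq) + Zn(s) → Pt(s) + Zn2+(aq), the reaction quotient is Q = [Zn2+(aq)] / [Pt2+(aq)].
Substituting the known concentrations and solving, log [Zn2+(aq)] = −0.599 and [Zn2+(aq)] = 0.25 M.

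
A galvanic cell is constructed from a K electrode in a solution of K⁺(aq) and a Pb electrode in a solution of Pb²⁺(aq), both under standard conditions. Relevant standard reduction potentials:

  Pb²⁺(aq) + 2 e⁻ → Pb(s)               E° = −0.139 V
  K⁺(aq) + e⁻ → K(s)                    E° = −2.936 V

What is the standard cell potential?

The Pb²⁺/Pb couple has the higher E°, so Pb ion is reduced (cathode) and K is oxidized (anode).
E°cell = E°(cathode) − E°(anode) = −0.139 − (−2.936) = +2.797 V.

+2.797 V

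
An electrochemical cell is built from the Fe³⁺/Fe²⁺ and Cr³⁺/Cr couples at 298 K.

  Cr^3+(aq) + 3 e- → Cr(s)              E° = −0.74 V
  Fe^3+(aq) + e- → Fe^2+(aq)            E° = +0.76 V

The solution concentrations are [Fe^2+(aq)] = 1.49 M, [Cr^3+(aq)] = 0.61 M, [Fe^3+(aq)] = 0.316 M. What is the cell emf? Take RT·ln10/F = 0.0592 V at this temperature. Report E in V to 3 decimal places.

+1.464 V

Fe³⁺/Fe²⁺ is reduced (cathode, E° = +0.76 V) and Cr³⁺/Cr is oxidized (anode).
E°cell = E°cat − E°an = +0.76 − (−0.74) = +1.50 V; n = 3.
The balanced reaction is 3 Fe^3+(aq) + Cr(s) → 3 Fe^2+(aq) + Cr^3+(aq), so Q = ([Fe^2+(aq)]^3·[Cr^3+(aq)]) / [Fe^3+(aq)]^3 = 63.9 and log Q = 1.806.
Applying E = E° − (RT ln10/nF)·log Q gives +1.50 − (0.0592/3)(1.806) = +1.464 V.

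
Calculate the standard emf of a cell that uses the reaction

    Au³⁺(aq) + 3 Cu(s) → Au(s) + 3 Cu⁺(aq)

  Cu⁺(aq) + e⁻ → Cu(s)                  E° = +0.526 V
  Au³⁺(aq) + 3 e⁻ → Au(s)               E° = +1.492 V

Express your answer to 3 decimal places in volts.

+0.966 V

In the reaction as written, Au³⁺(aq) is reduced (cathode) and Cu⁺(aq) is produced by oxidation at the anode.
E°cell = E°(cathode) − E°(anode) = +1.492 − (+0.526) = +0.966 V.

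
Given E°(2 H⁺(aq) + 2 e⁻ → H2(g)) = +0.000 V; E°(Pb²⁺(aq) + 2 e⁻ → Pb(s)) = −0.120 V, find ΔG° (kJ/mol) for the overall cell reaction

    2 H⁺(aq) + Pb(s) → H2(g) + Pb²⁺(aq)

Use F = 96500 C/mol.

In the reaction as written H⁺(aq) is reduced, so the 2H⁺/H₂ couple is the cathode and Pb²⁺/Pb is the anode.
E°cell = +0.000 − (−0.120) = +0.120 V; balancing electrons gives n = 2.
ΔG° = −nFE°cell = −(2)(96500)(+0.120) J/mol = −23.2 kJ/mol.

−23.2 kJ/mol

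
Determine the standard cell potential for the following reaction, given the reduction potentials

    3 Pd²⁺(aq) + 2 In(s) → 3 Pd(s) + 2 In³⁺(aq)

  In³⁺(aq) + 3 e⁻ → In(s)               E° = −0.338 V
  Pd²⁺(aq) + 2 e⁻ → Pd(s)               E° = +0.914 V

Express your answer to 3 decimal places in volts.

+1.252 V

Pd²⁺(aq) gains electrons, so the Pd²⁺/Pd couple is the cathode; the In³⁺/In couple is the anode.
E°cell = E°(cathode) − E°(anode) = +0.914 − (−0.338) = +1.252 V.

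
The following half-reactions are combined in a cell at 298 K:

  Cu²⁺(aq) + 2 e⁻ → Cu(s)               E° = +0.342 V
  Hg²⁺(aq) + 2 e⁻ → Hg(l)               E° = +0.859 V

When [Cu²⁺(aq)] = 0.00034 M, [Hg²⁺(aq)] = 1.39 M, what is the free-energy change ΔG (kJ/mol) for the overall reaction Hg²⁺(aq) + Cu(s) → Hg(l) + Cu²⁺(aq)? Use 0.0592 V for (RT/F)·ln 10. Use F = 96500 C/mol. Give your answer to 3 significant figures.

With Hg²⁺/Hg reduced at the cathode, E°cell = +0.859 − (+0.342) = +0.517 V and n = 2.
The reaction quotient is [Cu²⁺(aq)] / [Hg²⁺(aq)] = 0.000245; by Nernst, E = +0.517 − (0.0592/2)(−3.612) = +0.6239 V.
Finally ΔG = −nFE = −(2)(96500 C/mol)(+0.6239 V) = −120 kJ/mol.

−120 kJ/mol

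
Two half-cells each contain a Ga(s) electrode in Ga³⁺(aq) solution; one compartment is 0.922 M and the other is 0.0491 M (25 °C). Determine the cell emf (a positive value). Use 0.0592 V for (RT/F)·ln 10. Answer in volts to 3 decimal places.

0.025 V

For a concentration cell E°cell = 0, since both electrodes use the same couple.
The compartment with the higher Ga³⁺(aq) concentration (0.922 M) acts as the cathode; ions are reduced there and produced at the dilute (0.0491 M) anode.
With n = 3, Ecell = −(0.0592/3)·log([dilute]/[conc]) = −(0.0592/3)·log(0.0491/0.922) = +0.025 V.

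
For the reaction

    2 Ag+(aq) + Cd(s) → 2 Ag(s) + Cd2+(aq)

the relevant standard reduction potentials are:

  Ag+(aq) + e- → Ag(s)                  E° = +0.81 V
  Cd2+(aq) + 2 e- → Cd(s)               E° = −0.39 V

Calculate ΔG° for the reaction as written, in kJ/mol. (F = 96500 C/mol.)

In the reaction as written Ag+(aq) is reduced, so the Ag⁺/Ag couple is the cathode and Cd²⁺/Cd is the anode.
E°cell = +0.81 − (−0.39) = +1.20 V; balancing electrons gives n = 2.
ΔG° = −nFE°cell = −(2)(96500)(+1.20) J/mol = −232 kJ/mol.

−232 kJ/mol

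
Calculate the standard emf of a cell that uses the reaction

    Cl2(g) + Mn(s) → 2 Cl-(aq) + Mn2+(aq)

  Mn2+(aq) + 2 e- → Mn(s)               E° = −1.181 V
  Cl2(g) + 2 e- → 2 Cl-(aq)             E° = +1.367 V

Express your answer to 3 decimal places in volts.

In the reaction as written, Cl2(g) is reduced (cathode) and Mn2+(aq) is produced by oxidation at the anode.
E°cell = E°(cathode) − E°(anode) = +1.367 − (−1.181) = +2.548 V.
The positive value indicates the reaction is spontaneous as written.

+2.548 V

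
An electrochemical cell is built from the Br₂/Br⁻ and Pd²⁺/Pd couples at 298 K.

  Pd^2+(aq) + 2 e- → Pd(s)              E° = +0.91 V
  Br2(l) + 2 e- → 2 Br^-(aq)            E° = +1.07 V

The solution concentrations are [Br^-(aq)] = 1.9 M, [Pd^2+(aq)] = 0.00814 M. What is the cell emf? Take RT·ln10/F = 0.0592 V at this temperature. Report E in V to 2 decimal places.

+0.21 V

Since E°(Br₂/Br⁻) > E°(Pd²⁺/Pd), Br₂/Br⁻ serves as the cathode.
The standard potential is +1.07 − (+0.91) = +0.16 V and the balanced reaction transfers n = 2 electrons.
For the overall reaction Br2(l) + Pd(s) → 2 Br^-(aq) + Pd^2+(aq), Q = [Br^-(aq)]^2·[Pd^2+(aq)] = 0.0294, giving log Q = −1.532.
E = E° − (0.0592/n)·log Q = +0.16 − (0.0592/2)(−1.532) = +0.21 V.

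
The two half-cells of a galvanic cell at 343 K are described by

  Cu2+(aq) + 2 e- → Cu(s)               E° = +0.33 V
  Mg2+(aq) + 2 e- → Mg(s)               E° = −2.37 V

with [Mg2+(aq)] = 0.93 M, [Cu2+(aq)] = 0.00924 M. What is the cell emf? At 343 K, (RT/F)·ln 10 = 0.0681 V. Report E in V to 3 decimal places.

+2.632 V

Since E°(Cu²⁺/Cu) > E°(Mg²⁺/Mg), Cu²⁺/Cu serves as the cathode.
E°cell = +0.33 − (−2.37) = +2.70 V, with n = 2 electrons transferred.
For the overall reaction Cu2+(aq) + Mg(s) → Cu(s) + Mg2+(aq), Q = [Mg2+(aq)] / [Cu2+(aq)] = 101, giving log Q = 2.003.
By the Nernst equation, E = +2.70 − (0.0681/2)·(2.003) = +2.632 V.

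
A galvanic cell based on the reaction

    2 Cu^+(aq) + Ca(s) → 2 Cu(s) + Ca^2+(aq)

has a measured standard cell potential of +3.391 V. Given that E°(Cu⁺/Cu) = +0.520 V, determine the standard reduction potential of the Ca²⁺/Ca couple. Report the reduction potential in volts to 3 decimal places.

In the reaction as written the Cu⁺/Cu couple is reduced (cathode) and Ca²⁺/Ca is oxidized (anode), so E°cell = E°(Cu⁺/Cu) − E°(Ca²⁺/Ca).
E°(Ca²⁺/Ca) = E°(cathode) − E°cell = +0.520 − (+3.391) = −2.871 V.

−2.871 V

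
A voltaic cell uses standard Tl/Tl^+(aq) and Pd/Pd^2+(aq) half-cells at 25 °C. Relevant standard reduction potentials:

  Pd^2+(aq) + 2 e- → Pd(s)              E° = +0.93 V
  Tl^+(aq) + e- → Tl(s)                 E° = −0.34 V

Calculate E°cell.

+1.27 V

Of the two couples in this cell, the one with the more positive reduction potential is reduced at the cathode: here that is Pd²⁺/Pd (+0.93 V); Tl⁺/Tl (−0.34 V) is the anode.
E°cell = E°(cathode) − E°(anode) = +0.93 − (−0.34) = +1.27 V.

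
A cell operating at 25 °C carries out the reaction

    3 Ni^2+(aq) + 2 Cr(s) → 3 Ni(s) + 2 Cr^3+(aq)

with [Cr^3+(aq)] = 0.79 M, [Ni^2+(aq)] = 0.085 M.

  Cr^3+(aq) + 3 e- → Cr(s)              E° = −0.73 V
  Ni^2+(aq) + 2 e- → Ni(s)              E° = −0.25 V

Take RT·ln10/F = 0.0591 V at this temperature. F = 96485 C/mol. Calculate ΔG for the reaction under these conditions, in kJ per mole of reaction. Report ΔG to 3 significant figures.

−261 kJ/mol

With Ni²⁺/Ni reduced at the cathode, E°cell = −0.25 − (−0.73) = +0.48 V and n = 6.
Q = [Cr^3+(aq)]^2 / [Ni^2+(aq)]^3 = 1.02×10^3, so log Q = 3.007 and E = +0.48 − (0.0591/6)(3.007) = +0.4504 V.
Then ΔG = −nFE = −6 × 96485 × +0.4504 J/mol = −261 kJ/mol.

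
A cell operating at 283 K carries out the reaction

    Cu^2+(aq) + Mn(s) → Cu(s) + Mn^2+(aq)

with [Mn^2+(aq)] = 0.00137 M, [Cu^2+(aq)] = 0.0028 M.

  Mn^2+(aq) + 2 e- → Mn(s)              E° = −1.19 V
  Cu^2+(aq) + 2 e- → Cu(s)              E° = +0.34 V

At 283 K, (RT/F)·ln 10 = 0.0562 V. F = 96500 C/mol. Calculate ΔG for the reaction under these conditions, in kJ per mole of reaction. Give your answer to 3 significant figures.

E°cell = +0.34 − (−1.19) = +1.53 V; the balanced reaction transfers n = 2 electrons.
The reaction quotient is [Mn^2+(aq)] / [Cu^2+(aq)] = 0.489; by Nernst, E = +1.53 − (0.0562/2)(−0.310) = +1.5387 V.
Then ΔG = −nFE = −2 × 96500 × +1.5387 J/mol = −297 kJ/mol.

−297 kJ/mol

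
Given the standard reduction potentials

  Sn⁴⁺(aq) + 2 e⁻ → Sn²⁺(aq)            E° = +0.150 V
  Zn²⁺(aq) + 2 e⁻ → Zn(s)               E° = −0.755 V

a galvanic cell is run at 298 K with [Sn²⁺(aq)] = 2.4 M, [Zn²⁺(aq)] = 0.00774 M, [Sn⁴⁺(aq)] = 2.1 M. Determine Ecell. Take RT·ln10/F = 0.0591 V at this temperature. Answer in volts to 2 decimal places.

The Sn⁴⁺/Sn²⁺ couple has the more positive E°, so it is the cathode; Zn²⁺/Zn is the anode.
E°cell = E°cat − E°an = +0.150 − (−0.755) = +0.905 V; n = 2.
The balanced reaction is Sn⁴⁺(aq) + Zn(s) → Sn²⁺(aq) + Zn²⁺(aq), so Q = ([Sn²⁺(aq)]·[Zn²⁺(aq)]) / [Sn⁴⁺(aq)] = 0.00885 and log Q = −2.053.
By the Nernst equation, E = +0.905 − (0.0591/2)·(−2.053) = +0.97 V.

+0.97 V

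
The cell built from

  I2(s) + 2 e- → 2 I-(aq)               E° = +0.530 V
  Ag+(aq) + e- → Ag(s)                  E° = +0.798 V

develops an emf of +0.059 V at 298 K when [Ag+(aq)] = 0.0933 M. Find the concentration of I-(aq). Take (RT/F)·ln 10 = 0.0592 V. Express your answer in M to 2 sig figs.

With Ag⁺/Ag at the cathode and I₂/I⁻ at the anode, E°cell = +0.798 − (+0.530) = +0.268 V (n = 2).
From the Nernst equation, log Q = n(E° − E)/0.0592 = 2·(+0.268 − (+0.059))/0.0592 = 7.061.
The balanced reaction is 2 Ag+(aq) + 2 I-(aq) → 2 Ag(s) + I2(s), so Q = 1 / ([Ag+(aq)]^2·[I-(aq)]^2).
Substituting the known concentrations and solving, log [I-(aq)] = −2.500 and [I-(aq)] = 0.0032 M.

0.0032 M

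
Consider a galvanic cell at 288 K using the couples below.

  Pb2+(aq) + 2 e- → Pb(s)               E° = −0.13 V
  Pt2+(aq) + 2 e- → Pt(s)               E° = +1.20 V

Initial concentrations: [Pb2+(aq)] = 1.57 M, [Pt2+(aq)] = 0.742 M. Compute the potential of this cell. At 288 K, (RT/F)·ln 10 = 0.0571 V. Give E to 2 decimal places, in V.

+1.32 V

The Pt²⁺/Pt couple has the more positive E°, so it is the cathode; Pb²⁺/Pb is the anode.
E°cell = +1.20 − (−0.13) = +1.33 V, with n = 2 electrons transferred.
For the overall reaction Pt2+(aq) + Pb(s) → Pt(s) + Pb2+(aq), Q = [Pb2+(aq)] / [Pt2+(aq)] = 2.12, giving log Q = 0.325.
By the Nernst equation, E = +1.33 − (0.0571/2)·(0.325) = +1.32 V.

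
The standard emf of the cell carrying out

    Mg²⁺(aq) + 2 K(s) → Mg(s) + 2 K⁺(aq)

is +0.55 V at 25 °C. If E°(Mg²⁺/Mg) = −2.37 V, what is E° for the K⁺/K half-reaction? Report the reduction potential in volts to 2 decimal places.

In the reaction as written the Mg²⁺/Mg couple is reduced (cathode) and K⁺/K is oxidized (anode), so E°cell = E°(Mg²⁺/Mg) − E°(K⁺/K).
E°(K⁺/K) = E°(cathode) − E°cell = −2.37 − (+0.55) = −2.92 V.

−2.92 V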